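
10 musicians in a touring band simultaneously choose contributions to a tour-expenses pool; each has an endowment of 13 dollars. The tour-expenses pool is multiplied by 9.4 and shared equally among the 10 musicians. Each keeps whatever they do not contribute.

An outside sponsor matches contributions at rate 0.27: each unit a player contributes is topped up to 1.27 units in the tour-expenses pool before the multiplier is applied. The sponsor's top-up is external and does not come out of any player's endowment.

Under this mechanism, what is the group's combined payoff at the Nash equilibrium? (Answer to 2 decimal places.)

1551.94 dollars

Under the mechanism each unit contributed yields 9.4 × 1.27 / 10 = 1.1938 back to its contributor per unit of net cost, which exceeds 1, making full contribution the dominant choice for everyone.
So the Nash equilibrium is full contribution by all 10; the group earns 9.4 × 1.27 × 130 = 1551.94.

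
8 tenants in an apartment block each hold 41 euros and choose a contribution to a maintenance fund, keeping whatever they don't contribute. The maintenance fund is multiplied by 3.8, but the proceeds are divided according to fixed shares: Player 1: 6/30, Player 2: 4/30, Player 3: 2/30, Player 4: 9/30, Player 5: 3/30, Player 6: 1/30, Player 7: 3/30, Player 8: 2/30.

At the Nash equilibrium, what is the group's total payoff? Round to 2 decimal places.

442.80 euros

Player j's private return per contributed unit is 3.8 × (j's share). Contributing is weakly dominant for j when that share is at least 1/3.8 = 0.2632, and contributing 0 is dominant otherwise.
Only Player 4 (9/30) clears that bar, contributing 41; the remaining 7 contribute 0. Total contributed: 41.
The maintenance fund pays out 3.8 × 41 = 155.80 in total (split across the unequal shares, but the aggregate is all that matters for the group sum).
The 7 free-riders keep 41 each, adding 287. Group total = 287 + 155.80 = 442.80.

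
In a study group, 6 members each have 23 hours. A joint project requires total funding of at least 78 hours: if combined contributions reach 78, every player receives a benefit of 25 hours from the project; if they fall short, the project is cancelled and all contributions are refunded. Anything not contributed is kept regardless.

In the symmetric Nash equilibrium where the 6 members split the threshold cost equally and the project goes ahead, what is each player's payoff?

35 hours

Equal share of the threshold: 78/6 = 13.
At this profile no one gains by cutting their contribution: any cut drops the total below 78, the project is cancelled, contributions are refunded, and the deviator ends with 23, which is less than 23 − 13 + 25 = 35. Contributing more than 13 just wastes the excess. So contributing exactly 13 is a best response.
Each player's payoff: 23 − 13 + 25 = 35.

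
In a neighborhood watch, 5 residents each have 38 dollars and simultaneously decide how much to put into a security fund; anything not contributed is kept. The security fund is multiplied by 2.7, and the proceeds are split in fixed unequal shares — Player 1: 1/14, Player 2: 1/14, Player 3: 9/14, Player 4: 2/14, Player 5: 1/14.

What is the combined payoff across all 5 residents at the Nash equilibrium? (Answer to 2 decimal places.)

254.60 dollars

For player j, contributing a unit is worthwhile iff 2.7 × (j's share) ≥ 1, i.e. iff j's share is at least 0.3704.
Player 3 alone (share 9/14) is above the threshold, contributing 38; the remaining 4 contribute 0. Total contributed: 38.
The security fund pays out 2.7 × 38 = 102.60 in total (split across the unequal shares, but the aggregate is all that matters for the group sum).
The 4 free-riders keep 38 each, adding 152. Group total = 152 + 102.60 = 254.60.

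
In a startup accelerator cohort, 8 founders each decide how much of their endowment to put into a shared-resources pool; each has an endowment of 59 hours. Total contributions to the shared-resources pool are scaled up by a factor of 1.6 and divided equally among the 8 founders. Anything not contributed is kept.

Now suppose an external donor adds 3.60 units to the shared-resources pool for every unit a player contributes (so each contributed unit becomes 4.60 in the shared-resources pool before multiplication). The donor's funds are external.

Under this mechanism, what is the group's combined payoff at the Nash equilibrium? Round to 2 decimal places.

Even with the mechanism, each unit contributed returns only 1.6 × 4.60 / 8 = 0.9200 per unit of net cost, so contributing nothing is still dominant.
At the Nash equilibrium no one contributes; group total payoff = 8 × 59 = 472.

472.00 hours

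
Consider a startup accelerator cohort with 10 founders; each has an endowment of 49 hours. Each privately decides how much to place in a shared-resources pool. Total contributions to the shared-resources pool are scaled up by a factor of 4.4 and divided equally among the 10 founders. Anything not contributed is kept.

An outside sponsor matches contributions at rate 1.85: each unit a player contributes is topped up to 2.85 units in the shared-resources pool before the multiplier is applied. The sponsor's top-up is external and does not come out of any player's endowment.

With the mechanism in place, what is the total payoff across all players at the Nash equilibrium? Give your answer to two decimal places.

6144.60 hours

With the mechanism, a contributed unit returns 4.4 × 2.85 / 10 = 1.2540 per unit of net cost to the contributor — now above 1 — so contributing fully is weakly dominant for every player.
So the Nash equilibrium is full contribution by all 10; the group earns 4.4 × 2.85 × 490 = 6144.60.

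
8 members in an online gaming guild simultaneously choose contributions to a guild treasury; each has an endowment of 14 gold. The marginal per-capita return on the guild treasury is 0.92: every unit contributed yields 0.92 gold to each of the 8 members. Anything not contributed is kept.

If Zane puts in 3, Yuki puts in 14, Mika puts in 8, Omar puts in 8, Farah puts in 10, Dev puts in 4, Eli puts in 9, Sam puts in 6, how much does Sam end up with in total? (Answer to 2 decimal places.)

Total contributed: 3 + 14 + 8 + 8 + 10 + 4 + 9 + 6 = 62.
Each receives 0.92 × 62 = 57.04 from the guild treasury.
Sam keeps 14 − 6 = 8, so Sam's payoff is 8 + 57.04 = 65.04.

65.04 gold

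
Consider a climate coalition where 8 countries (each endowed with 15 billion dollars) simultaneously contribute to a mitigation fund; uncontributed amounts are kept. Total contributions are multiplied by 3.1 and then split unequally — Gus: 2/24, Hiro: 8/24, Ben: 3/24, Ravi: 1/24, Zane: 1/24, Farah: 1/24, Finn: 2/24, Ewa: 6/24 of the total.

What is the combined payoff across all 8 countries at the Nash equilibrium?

151.50 billion dollars

Player j's private return per contributed unit is 3.1 × (j's share). Contributing is weakly dominant for j when that share is at least 1/3.1 = 0.3226, and contributing 0 is dominant otherwise.
Only Hiro (8/24) clears that bar, contributing 15; the remaining 7 contribute 0. Total contributed: 15.
The mitigation fund pays out 3.1 × 15 = 46.50 in total (split across the unequal shares, but the aggregate is all that matters for the group sum).
The 7 free-riders keep 15 each, adding 105. Group total = 105 + 46.50 = 151.50.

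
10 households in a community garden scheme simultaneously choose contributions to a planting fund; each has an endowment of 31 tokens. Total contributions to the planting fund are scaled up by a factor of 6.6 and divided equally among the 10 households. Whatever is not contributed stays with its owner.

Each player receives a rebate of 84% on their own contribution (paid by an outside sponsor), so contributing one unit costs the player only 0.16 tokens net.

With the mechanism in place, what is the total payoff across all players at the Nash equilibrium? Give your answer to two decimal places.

With the mechanism, a contributed unit returns (6.6/10) / 0.16 = 4.1250 per unit of net cost to the contributor — now above 1 — so contributing fully is weakly dominant for every player.
At the Nash equilibrium everyone contributes 31. Group total payoff = 10 × (31 × 0.84 + 6.6 × 31) = 2306.40.

2306.40 tokens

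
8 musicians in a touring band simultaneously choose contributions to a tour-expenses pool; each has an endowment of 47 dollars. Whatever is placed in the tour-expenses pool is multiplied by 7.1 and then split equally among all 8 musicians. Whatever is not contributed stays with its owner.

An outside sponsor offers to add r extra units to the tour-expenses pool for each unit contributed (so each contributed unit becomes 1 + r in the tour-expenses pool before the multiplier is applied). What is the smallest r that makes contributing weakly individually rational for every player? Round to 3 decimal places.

With matching at rate r, one contributed unit becomes (1 + r) in the tour-expenses pool and returns 7.1 × (1 + r) / 8 to the contributor.
Setting this equal to 1: 1 + r = 8/7.1 = 1.1268.
So the minimum matching rate is r = 1.1268 − 1 = 0.127.

0.127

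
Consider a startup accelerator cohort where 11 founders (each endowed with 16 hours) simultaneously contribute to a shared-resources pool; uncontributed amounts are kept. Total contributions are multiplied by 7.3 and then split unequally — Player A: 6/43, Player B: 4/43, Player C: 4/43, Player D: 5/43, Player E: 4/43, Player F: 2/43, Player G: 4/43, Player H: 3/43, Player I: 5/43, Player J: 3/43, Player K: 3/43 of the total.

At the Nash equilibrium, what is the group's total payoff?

276.80 hours

Each unit j contributes comes back to j as 7.3 × (j's share), so j prefers to contribute only if that share exceeds 1/7.3 = 0.1370; otherwise keeping the unit dominates.
Only Player A (6/43) clears that bar, contributing 16; the remaining 10 contribute 0. Total contributed: 16.
The shared-resources pool pays out 7.3 × 16 = 116.80 in total (split across the unequal shares, but the aggregate is all that matters for the group sum).
The 10 free-riders keep 16 each, adding 160. Group total = 160 + 116.80 = 276.80.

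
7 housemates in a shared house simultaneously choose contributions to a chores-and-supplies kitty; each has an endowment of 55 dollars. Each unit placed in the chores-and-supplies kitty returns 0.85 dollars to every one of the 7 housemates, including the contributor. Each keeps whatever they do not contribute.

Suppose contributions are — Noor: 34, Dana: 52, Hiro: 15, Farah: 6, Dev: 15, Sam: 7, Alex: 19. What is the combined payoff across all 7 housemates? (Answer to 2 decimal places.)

1117.60 dollars

Total contributed: 34 + 52 + 15 + 6 + 15 + 7 + 19 = 148; total kept: 7 × 55 − 148 = 237.
The chores-and-supplies kitty pays out 0.85 × 7 × 148 = 880.60 in aggregate.
Group total = 237 + 880.60 = 1117.60.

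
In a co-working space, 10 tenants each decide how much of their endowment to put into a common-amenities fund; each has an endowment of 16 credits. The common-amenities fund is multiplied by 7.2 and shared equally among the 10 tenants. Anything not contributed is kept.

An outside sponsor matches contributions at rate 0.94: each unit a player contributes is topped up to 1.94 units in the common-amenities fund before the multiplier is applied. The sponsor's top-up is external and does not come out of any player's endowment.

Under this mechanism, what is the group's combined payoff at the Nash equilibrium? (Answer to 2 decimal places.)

2234.88 credits

With the mechanism, a contributed unit returns 7.2 × 1.94 / 10 = 1.3968 per unit of net cost to the contributor — now above 1 — so contributing fully is weakly dominant for every player.
At the Nash equilibrium everyone contributes 16. Group total payoff = 7.2 × 1.94 × 160 = 2234.88.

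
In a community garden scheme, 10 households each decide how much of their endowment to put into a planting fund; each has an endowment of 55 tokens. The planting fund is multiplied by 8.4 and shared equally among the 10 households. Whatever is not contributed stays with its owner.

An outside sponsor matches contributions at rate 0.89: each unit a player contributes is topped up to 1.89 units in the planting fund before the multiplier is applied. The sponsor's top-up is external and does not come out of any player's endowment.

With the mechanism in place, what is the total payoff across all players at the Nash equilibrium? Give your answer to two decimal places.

8731.80 tokens

Under the mechanism each unit contributed yields 8.4 × 1.89 / 10 = 1.5876 back to its contributor per unit of net cost, which exceeds 1, making full contribution the dominant choice for everyone.
So the Nash equilibrium is full contribution by all 10; the group earns 8.4 × 1.89 × 550 = 8731.80.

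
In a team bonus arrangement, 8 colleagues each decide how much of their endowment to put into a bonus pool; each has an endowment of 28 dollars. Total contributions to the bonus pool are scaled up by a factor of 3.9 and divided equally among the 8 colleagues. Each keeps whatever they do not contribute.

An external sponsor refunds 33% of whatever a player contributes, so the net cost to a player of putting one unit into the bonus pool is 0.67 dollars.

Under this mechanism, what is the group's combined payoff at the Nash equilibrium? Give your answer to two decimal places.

224.00 dollars

With the mechanism, a contributed unit returns (3.9/8) / 0.67 = 0.7276 per unit of net cost — still below 1 — so contributing 0 remains dominant for every player.
At the Nash equilibrium no one contributes; group total payoff = 8 × 28 = 224.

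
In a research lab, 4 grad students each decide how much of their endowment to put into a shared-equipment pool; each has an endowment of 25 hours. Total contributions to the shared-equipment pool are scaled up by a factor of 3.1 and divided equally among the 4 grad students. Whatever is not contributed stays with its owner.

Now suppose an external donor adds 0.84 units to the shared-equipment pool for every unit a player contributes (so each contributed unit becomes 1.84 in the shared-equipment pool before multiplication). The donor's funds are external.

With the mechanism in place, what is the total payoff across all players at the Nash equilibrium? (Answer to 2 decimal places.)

Under the mechanism each unit contributed yields 3.1 × 1.84 / 4 = 1.4260 back to its contributor per unit of net cost, which exceeds 1, making full contribution the dominant choice for everyone.
At the Nash equilibrium everyone contributes 25. Group total payoff = 3.1 × 1.84 × 100 = 570.40.

570.40 hours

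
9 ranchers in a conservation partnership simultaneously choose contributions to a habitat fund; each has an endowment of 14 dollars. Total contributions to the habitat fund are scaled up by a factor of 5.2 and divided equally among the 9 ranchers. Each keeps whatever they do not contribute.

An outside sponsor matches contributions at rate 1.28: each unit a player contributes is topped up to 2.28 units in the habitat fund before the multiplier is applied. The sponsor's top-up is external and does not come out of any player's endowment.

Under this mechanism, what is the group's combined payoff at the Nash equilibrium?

1493.86 dollars

Under the mechanism each unit contributed yields 5.2 × 2.28 / 9 = 1.3173 back to its contributor per unit of net cost, which exceeds 1, making full contribution the dominant choice for everyone.
So the Nash equilibrium is full contribution by all 9; the group earns 5.2 × 2.28 × 126 = 1493.86.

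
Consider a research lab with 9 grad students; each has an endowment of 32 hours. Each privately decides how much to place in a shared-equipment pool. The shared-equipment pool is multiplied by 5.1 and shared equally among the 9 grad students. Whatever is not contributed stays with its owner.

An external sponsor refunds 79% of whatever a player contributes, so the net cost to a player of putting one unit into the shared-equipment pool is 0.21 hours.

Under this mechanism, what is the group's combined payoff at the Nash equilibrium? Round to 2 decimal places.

1696.32 hours

The effective private return per unit is now (5.1/9) / 0.21 = 2.6984 > 1, so every player's dominant strategy flips to full contribution.
At the Nash equilibrium everyone contributes 32. Group total payoff = 9 × (32 × 0.79 + 5.1 × 32) = 1696.32.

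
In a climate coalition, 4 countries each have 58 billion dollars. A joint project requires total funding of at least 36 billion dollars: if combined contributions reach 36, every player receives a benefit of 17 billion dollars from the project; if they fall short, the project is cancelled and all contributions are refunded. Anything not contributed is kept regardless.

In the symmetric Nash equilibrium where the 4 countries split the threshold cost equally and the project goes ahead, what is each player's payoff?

Equal share of the threshold: 36/4 = 9.
At this profile no one gains by cutting their contribution: any cut drops the total below 36, the project is cancelled, contributions are refunded, and the deviator ends with 58, which is less than 58 − 9 + 17 = 66. Contributing more than 9 just wastes the excess. So contributing exactly 9 is a best response.
Each player's payoff: 58 − 9 + 17 = 66.

66 billion dollars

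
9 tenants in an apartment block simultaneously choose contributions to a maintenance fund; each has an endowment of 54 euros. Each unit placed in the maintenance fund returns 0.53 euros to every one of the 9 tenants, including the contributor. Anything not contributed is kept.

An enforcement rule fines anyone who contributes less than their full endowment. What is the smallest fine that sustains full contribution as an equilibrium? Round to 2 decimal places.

Given the others contribute fully, the best deviation is to contribute 0 (any partial contribution still incurs the fine and gives up units whose private return 0.53 is below 1).
Deviating from 54 to 0 saves 54 euros but forfeits the deviator's share of the drop in the maintenance fund: 0.53 × 54 = 28.62.
So the deviation gain is 54 − 28.62 = 25.38, and the fine must be at least 25.38 euros to wipe it out.

25.38 euros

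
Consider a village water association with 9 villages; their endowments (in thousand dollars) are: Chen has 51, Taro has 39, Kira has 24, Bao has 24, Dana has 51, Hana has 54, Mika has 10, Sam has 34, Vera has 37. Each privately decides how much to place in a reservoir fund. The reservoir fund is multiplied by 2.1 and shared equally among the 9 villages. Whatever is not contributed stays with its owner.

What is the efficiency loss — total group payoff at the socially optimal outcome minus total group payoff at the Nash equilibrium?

356.40 thousand dollars

The private return per contributed unit is 2.1/9 = 0.2333 < 1 for every player regardless of endowment, so the Nash equilibrium is zero contribution and the group total is Σ E_j = 51 + 39 + 24 + 24 + 51 + 54 + 10 + 34 + 37 = 324.
Each contributed unit returns 2.100 to the group, so the social optimum is full contribution by everyone: group total = 2.100 × 324 = 680.40.
Efficiency loss = (2.100 − 1) × 324 = 356.40.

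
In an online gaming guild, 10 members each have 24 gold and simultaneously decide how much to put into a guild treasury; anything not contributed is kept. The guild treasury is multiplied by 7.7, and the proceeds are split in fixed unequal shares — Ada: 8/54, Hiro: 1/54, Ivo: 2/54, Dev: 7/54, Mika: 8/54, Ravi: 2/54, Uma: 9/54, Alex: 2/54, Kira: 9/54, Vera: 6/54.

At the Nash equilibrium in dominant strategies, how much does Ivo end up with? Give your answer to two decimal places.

A player with share s gets back 7.7·s per unit contributed, so full contribution is dominant for anyone with s > 1/7.7 = 0.1299 and zero contribution is dominant for anyone below.
Ada, Mika, Uma and Kira clear that bar, contributing 24 each; the remaining 6 contribute 0. Total contributed: 96.
Ivo keeps 24 and receives 7.7 × 96 × 2/54 = 27.38 from the guild treasury, for a payoff of 51.38.

51.38 gold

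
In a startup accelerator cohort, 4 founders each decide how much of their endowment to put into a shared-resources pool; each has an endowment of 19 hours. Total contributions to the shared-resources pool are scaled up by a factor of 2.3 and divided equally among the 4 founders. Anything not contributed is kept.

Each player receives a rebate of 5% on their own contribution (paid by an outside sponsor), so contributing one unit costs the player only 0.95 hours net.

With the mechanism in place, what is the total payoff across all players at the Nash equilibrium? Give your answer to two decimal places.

With the mechanism, a contributed unit returns (2.3/4) / 0.95 = 0.6053 per unit of net cost — still below 1 — so contributing 0 remains dominant for every player.
At the Nash equilibrium no one contributes; group total payoff = 4 × 19 = 76.

76.00 hours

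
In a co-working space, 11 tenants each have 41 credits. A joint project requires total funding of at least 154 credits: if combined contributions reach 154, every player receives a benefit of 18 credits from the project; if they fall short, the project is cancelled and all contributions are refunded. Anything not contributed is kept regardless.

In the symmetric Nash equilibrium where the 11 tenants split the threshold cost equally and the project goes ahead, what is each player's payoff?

Equal share of the threshold: 154/11 = 14.
At this profile no one gains by cutting their contribution: any cut drops the total below 154, the project is cancelled, contributions are refunded, and the deviator ends with 41, which is less than 41 − 14 + 18 = 45. Contributing more than 14 just wastes the excess. So contributing exactly 14 is a best response.
Each player's payoff: 41 − 14 + 18 = 45.

45 credits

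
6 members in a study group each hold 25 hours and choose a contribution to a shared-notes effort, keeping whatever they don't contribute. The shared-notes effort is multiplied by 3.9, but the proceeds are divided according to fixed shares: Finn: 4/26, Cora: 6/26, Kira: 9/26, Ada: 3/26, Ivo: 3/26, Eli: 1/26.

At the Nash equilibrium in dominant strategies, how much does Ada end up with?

For player j, contributing a unit is worthwhile iff 3.9 × (j's share) ≥ 1, i.e. iff j's share is at least 0.2564.
Only Kira (9/26) clears that bar, contributing 25; the remaining 5 contribute 0. Total contributed: 25.
Ada keeps 25 and receives 3.9 × 25 × 3/26 = 11.25 from the shared-notes effort, for a payoff of 36.25.

36.25 hours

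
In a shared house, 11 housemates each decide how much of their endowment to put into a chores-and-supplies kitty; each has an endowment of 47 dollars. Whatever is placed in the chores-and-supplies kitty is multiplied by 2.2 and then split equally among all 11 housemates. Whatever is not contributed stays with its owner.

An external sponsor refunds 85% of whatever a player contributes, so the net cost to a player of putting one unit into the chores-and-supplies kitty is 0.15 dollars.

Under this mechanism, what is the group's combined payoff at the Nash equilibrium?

1576.85 dollars

The effective private return per unit is now (2.2/11) / 0.15 = 1.3333 > 1, so every player's dominant strategy flips to full contribution.
So the Nash equilibrium is full contribution by all 11; the group earns 11 × (47 × 0.85 + 2.2 × 47) = 1576.85.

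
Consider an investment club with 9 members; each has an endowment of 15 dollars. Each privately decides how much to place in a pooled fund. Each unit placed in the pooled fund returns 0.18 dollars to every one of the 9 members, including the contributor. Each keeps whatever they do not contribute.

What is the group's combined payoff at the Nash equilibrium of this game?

135.00 dollars

The private return per contributed unit is 0.18 < 1, so contributing 0 is dominant for every player. At the Nash equilibrium everyone keeps their 15, and the group total is 9 × 15 = 135.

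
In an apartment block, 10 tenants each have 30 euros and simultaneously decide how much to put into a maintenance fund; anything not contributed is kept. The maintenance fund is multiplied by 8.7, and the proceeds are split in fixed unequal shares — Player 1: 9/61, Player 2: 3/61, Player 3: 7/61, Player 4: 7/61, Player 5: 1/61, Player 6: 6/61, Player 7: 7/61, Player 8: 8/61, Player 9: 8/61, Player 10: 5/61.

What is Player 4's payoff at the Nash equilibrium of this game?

Each unit j contributes comes back to j as 8.7 × (j's share), so j prefers to contribute only if that share exceeds 1/8.7 = 0.1149; otherwise keeping the unit dominates.
Player 1, Player 8 and Player 9 are above the threshold, contributing 30 each; the remaining 7 contribute 0. Total contributed: 90.
Player 4 keeps 30 and receives 8.7 × 90 × 7/61 = 89.85 from the maintenance fund, for a payoff of 119.85.

119.85 euros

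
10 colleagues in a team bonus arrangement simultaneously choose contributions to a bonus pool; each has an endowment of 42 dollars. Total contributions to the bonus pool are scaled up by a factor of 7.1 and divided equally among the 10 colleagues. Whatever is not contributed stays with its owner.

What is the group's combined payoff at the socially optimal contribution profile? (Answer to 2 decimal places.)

Each contributed unit returns 7.100 to the group as a whole (0.7100 to each of 10 players), which exceeds 1, so the social optimum is full contribution: group total = 7.100 × 420 = 2982.00.

2982.00 dollars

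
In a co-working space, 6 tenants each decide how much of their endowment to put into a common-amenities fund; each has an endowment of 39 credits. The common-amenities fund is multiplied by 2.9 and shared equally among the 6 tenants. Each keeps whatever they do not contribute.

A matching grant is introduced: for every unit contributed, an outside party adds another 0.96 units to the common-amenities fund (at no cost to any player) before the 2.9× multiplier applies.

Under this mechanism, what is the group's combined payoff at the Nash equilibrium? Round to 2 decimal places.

234.00 credits

With the mechanism, a contributed unit returns 2.9 × 1.96 / 6 = 0.9473 per unit of net cost — still below 1 — so contributing 0 remains dominant for every player.
Everyone keeps their endowment and the group total is 6 × 39 = 234.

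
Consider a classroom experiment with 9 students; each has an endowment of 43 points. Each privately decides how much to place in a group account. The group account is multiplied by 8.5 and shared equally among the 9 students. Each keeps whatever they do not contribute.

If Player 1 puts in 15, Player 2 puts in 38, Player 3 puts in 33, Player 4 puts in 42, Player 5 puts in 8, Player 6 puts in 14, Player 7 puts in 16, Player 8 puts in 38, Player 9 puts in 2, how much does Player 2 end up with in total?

199.56 points

Total contributed: 15 + 38 + 33 + 42 + 8 + 14 + 16 + 38 + 2 = 206.
Each receives 8.5 × 206 / 9 = 194.56 from the group account.
Player 2 keeps 43 − 38 = 5, so Player 2's payoff is 5 + 194.56 = 199.56.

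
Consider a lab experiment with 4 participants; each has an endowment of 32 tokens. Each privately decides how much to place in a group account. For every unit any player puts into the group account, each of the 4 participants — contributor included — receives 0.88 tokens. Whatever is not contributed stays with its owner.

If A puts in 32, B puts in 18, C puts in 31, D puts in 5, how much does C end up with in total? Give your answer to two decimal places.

Total contributed: 32 + 18 + 31 + 5 = 86.
Each receives 0.88 × 86 = 75.68 from the group account.
C keeps 32 − 31 = 1, so C's payoff is 1 + 75.68 = 76.68.

76.68 tokens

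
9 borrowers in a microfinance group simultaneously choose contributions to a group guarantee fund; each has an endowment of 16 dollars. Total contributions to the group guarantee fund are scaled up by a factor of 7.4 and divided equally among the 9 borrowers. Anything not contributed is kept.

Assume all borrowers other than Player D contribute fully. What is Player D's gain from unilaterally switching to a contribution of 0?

2.84 dollars

Switching from a contribution of 16 to 0 lets Player D keep an extra 16 dollars, but lowers the group guarantee fund by 16, which costs Player D their own share of that drop: 7.4/9 × 16 = 13.16.
Net gain = 16 − 13.16 = 2.84. The private return per contributed unit (0.8222) is below 1, so free-riding is indeed the best response regardless of what the others do.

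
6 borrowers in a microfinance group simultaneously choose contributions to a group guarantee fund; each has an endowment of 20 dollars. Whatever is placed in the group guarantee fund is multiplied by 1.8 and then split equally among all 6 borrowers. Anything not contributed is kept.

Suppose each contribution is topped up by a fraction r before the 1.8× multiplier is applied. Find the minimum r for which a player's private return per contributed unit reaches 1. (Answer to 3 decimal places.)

2.333

With matching at rate r, one contributed unit becomes (1 + r) in the group guarantee fund and returns 1.8 × (1 + r) / 6 to the contributor.
Setting this equal to 1: 1 + r = 6/1.8 = 3.3333.
So the minimum matching rate is r = 3.3333 − 1 = 2.333.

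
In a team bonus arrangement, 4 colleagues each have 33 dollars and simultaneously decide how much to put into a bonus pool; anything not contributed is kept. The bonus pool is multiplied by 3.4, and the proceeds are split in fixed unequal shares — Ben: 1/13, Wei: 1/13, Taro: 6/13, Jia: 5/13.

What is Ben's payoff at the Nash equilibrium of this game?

50.26 dollars

Player j's private return per contributed unit is 3.4 × (j's share). Contributing is weakly dominant for j when that share is at least 1/3.4 = 0.2941, and contributing 0 is dominant otherwise.
Taro and Jia clear that bar, contributing 33 each; the remaining 2 contribute 0. Total contributed: 66.
Ben keeps 33 and receives 3.4 × 66 × 1/13 = 17.26 from the bonus pool, for a payoff of 50.26.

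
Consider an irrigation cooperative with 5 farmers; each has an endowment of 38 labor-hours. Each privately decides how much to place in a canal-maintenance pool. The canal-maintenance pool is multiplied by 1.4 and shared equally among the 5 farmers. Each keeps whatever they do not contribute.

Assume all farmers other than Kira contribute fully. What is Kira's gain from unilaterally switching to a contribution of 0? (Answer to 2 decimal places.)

27.36 labor-hours

Switching from a contribution of 38 to 0 lets Kira keep an extra 38 labor-hours, but lowers the canal-maintenance pool by 38, which costs Kira their own share of that drop: 1.4/5 × 38 = 10.64.
Net gain = 38 − 10.64 = 27.36. The private return per contributed unit (0.2800) is below 1, so free-riding is indeed the best response regardless of what the others do.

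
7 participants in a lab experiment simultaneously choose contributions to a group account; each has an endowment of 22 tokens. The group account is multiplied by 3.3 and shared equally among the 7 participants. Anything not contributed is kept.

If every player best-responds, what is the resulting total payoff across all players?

Each contributed unit returns 3.3/7 = 0.4714 to its contributor — below 1 — so contributing 0 is dominant for every player. At the Nash equilibrium everyone keeps their 22, and the group total is 7 × 22 = 154.

154.00 tokens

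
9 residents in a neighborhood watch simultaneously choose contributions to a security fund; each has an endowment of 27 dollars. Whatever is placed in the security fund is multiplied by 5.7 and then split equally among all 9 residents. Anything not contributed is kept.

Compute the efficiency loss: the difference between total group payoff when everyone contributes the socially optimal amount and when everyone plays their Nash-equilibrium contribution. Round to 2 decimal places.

Each contributed unit returns 5.7/9 = 0.6333 to its contributor — below 1 — so contributing 0 is dominant for every player. At the Nash equilibrium everyone keeps their 27, and the group total is 9 × 27 = 243.
Each contributed unit returns 5.700 to the group as a whole (0.6333 to each of 9 players), which exceeds 1, so the social optimum is full contribution: group total = 5.700 × 243 = 1385.10.
Efficiency loss = 1385.10 − 243 = 1142.10.

1142.10 dollars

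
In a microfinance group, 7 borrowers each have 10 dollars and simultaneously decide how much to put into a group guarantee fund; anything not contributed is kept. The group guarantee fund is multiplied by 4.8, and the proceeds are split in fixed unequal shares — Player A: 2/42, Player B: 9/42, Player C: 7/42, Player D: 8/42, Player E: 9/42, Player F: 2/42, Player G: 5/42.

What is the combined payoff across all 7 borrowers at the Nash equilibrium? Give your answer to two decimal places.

146.00 dollars

For player j, contributing a unit is worthwhile iff 4.8 × (j's share) ≥ 1, i.e. iff j's share is at least 0.2083.
Player B and Player E clear that bar, contributing 10 each; the remaining 5 contribute 0. Total contributed: 20.
The group guarantee fund pays out 4.8 × 20 = 96.00 in total (split across the unequal shares, but the aggregate is all that matters for the group sum).
The 5 free-riders keep 10 each, adding 50. Group total = 50 + 96.00 = 146.00.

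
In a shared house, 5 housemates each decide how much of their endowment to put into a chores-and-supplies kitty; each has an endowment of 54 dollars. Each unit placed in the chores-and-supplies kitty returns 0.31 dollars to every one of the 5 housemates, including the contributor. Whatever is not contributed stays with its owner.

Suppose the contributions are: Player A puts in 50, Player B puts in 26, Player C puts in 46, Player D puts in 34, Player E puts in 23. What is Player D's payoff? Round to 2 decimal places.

75.49 dollars

Total contributed: 50 + 26 + 46 + 34 + 23 = 179.
Each receives 0.31 × 179 = 55.49 from the chores-and-supplies kitty.
Player D keeps 54 − 34 = 20, so Player D's payoff is 20 + 55.49 = 75.49.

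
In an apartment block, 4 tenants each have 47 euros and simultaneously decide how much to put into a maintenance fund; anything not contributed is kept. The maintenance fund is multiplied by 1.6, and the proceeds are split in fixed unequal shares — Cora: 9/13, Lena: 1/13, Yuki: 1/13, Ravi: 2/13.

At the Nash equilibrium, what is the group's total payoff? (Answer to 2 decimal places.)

216.20 euros

Each unit j contributes comes back to j as 1.6 × (j's share), so j prefers to contribute only if that share exceeds 1/1.6 = 0.6250; otherwise keeping the unit dominates.
Only Cora (9/13) clears that bar, contributing 47; the remaining 3 contribute 0. Total contributed: 47.
The maintenance fund pays out 1.6 × 47 = 75.20 in total (split across the unequal shares, but the aggregate is all that matters for the group sum).
The 3 free-riders keep 47 each, adding 141. Group total = 141 + 75.20 = 216.20.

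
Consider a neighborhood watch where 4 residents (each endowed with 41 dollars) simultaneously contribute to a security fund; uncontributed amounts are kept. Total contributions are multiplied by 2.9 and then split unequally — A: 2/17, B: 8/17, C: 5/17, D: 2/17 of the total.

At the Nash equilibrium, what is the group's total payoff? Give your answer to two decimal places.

241.90 dollars

A player with share s gets back 2.9·s per unit contributed, so full contribution is dominant for anyone with s > 1/2.9 = 0.3448 and zero contribution is dominant for anyone below.
Only B (8/17) clears that bar, contributing 41; the remaining 3 contribute 0. Total contributed: 41.
The security fund pays out 2.9 × 41 = 118.90 in total (split across the unequal shares, but the aggregate is all that matters for the group sum).
The 3 free-riders keep 41 each, adding 123. Group total = 123 + 118.90 = 241.90.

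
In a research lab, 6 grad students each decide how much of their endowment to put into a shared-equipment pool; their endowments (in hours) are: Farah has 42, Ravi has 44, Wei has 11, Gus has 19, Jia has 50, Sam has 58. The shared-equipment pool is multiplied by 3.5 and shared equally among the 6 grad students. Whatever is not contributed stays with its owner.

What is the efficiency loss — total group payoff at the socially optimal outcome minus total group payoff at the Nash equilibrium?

560.00 hours

The private return per contributed unit is 3.5/6 = 0.5833 < 1 for every player regardless of endowment, so the Nash equilibrium is zero contribution and the group total is Σ E_j = 42 + 44 + 11 + 19 + 50 + 58 = 224.
Each contributed unit returns 3.500 to the group, so the social optimum is full contribution by everyone: group total = 3.500 × 224 = 784.00.
Efficiency loss = (3.500 − 1) × 224 = 560.00.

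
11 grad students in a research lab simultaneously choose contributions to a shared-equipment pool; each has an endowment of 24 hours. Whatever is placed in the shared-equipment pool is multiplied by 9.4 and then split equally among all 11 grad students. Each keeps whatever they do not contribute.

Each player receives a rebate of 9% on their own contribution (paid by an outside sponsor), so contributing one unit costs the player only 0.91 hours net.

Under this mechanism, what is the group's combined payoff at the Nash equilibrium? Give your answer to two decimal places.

264.00 hours

The effective private return is (9.4/11) / 0.91 = 0.9391, which is still under 1, so the mechanism doesn't change anyone's dominant strategy: zero contribution.
At the Nash equilibrium no one contributes; group total payoff = 11 × 24 = 264.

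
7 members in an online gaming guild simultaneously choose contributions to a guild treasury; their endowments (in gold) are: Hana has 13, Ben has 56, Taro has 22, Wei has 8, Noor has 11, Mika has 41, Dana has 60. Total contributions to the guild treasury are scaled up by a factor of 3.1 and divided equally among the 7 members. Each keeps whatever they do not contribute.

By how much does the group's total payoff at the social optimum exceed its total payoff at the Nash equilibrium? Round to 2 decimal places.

443.10 gold

The private return per contributed unit is 3.1/7 = 0.4429 < 1 for every player regardless of endowment, so the Nash equilibrium is zero contribution and the group total is Σ E_j = 13 + 56 + 22 + 8 + 11 + 41 + 60 = 211.
Each contributed unit returns 3.100 to the group, so the social optimum is full contribution by everyone: group total = 3.100 × 211 = 654.10.
Efficiency loss = (3.100 − 1) × 211 = 443.10.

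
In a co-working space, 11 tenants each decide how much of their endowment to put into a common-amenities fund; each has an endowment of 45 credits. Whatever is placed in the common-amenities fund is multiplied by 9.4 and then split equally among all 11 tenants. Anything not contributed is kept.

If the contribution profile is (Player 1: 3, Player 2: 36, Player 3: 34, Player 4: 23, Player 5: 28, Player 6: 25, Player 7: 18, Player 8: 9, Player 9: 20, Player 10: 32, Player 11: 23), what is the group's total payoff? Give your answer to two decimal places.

2603.40 credits

Total contributed: 3 + 36 + 34 + 23 + 28 + 25 + 18 + 9 + 20 + 32 + 23 = 251; total kept: 11 × 45 − 251 = 244.
The common-amenities fund pays out 9.4 × 251 = 2359.40 in aggregate.
Group total = 244 + 2359.40 = 2603.40.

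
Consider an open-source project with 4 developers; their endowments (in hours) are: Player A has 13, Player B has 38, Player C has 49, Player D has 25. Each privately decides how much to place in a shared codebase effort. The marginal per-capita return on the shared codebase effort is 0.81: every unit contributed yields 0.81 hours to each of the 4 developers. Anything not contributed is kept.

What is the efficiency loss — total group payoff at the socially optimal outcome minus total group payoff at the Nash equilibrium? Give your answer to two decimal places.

The private return per contributed unit is 0.81 < 1 for everyone, so the Nash equilibrium is zero contribution and the group total is Σ E_j = 13 + 38 + 49 + 25 = 125.
Each contributed unit returns 3.240 to the group, so the social optimum is full contribution by everyone: group total = 3.240 × 125 = 405.00.
Efficiency loss = (3.240 − 1) × 125 = 280.00.

280.00 hours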